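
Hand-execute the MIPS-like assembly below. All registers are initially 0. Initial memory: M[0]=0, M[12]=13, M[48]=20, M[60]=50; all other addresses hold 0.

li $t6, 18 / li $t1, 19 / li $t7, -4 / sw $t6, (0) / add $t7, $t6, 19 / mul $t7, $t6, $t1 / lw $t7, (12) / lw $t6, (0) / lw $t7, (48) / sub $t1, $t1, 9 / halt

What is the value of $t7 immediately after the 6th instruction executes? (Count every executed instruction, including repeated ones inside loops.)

342

$t6=18
$t1=19
$t7=-4
sw $t6, (0) → M[0]=18
$t7=18+19=37
$t7=18*19=342
After step 6: $t7 = 342.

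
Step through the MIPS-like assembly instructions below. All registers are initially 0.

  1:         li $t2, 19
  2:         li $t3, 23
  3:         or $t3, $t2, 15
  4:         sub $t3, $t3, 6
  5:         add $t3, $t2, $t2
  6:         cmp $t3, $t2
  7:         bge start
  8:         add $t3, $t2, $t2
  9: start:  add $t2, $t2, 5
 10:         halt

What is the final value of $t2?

24

after li $t2, 19: $t2=19
after li $t3, 23: $t3=23
after or $t3, $t2, 15: $t3=19|15=31
after sub $t3, $t3, 6: $t3=31-6=25
after add $t3, $t2, $t2: $t3=19+19=38
cmp $t3, $t2  (cmp 38,19)
bge start: taken
after add $t2, $t2, 5: $t2=19+5=24
halt.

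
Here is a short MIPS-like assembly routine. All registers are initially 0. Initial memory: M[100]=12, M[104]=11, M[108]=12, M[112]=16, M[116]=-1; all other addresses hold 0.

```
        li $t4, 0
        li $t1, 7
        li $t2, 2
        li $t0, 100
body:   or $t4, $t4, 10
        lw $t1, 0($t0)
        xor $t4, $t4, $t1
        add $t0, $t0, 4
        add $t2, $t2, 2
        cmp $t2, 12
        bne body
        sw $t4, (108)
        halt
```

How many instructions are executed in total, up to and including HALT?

li $t4, 0 → $t4=0
li $t1, 7 → $t1=7
li $t2, 2 → $t2=2
li $t0, 100 → $t0=100
or $t4, $t4, 10 → $t4=0|10=10
lw $t1, 0($t0) → $t1=M[100]=12
xor $t4, $t4, $t1 → $t4=10^12=6
add $t0, $t0, 4 → $t0=100+4=104
add $t2, $t2, 2 → $t2=2+2=4
cmp $t2, 12  (cmp 4,12)
bne body: taken
or $t4, $t4, 10 → $t4=6|10=14
lw $t1, 0($t0) → $t1=M[104]=11
xor $t4, $t4, $t1 → $t4=14^11=5
add $t0, $t0, 4 → $t0=104+4=108
add $t2, $t2, 2 → $t2=4+2=6
cmp $t2, 12  (cmp 6,12)
bne body: taken
or $t4, $t4, 10 → $t4=5|10=15
lw $t1, 0($t0) → $t1=M[108]=12
xor $t4, $t4, $t1 → $t4=15^12=3
add $t0, $t0, 4 → $t0=108+4=112
add $t2, $t2, 2 → $t2=6+2=8
cmp $t2, 12  (cmp 8,12)
bne body: taken
or $t4, $t4, 10 → $t4=3|10=11
lw $t1, 0($t0) → $t1=M[112]=16
xor $t4, $t4, $t1 → $t4=11^16=27
add $t0, $t0, 4 → $t0=112+4=116
add $t2, $t2, 2 → $t2=8+2=10
cmp $t2, 12  (cmp 10,12)
bne body: taken
or $t4, $t4, 10 → $t4=27|10=27
lw $t1, 0($t0) → $t1=M[116]=-1
xor $t4, $t4, $t1 → $t4=27^(-1)=-28
add $t0, $t0, 4 → $t0=116+4=120
add $t2, $t2, 2 → $t2=10+2=12
cmp $t2, 12  (cmp 12,12)
bne body: not taken
sw $t4, (108) → M[108]=-28
halt.
Total executed instructions: 41.

41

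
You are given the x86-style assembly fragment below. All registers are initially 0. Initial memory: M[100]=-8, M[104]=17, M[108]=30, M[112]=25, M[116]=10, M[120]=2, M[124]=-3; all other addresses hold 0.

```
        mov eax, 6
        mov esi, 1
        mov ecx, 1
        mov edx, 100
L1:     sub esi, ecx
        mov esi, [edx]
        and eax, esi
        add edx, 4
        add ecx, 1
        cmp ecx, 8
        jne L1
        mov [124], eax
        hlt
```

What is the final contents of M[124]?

eax=6
esi=1
ecx=1
edx=100
esi=1-1=0
esi=M[100]=-8
eax=6&(-8)=0
edx=100+4=104
ecx=1+1=2
cmp ecx, 8  (cmp 2,8)
jne L1: taken
esi=(-8)-2=-10
esi=M[104]=17
eax=0&17=0
edx=104+4=108
ecx=2+1=3
cmp ecx, 8  (cmp 3,8)
jne L1: taken
esi=17-3=14
esi=M[108]=30
eax=0&30=0
edx=108+4=112
ecx=3+1=4
cmp ecx, 8  (cmp 4,8)
jne L1: taken
esi=30-4=26
esi=M[112]=25
eax=0&25=0
edx=112+4=116
ecx=4+1=5
cmp ecx, 8  (cmp 5,8)
jne L1: taken
esi=25-5=20
esi=M[116]=10
eax=0&10=0
edx=116+4=120
ecx=5+1=6
cmp ecx, 8  (cmp 6,8)
jne L1: taken
esi=10-6=4
esi=M[120]=2
eax=0&2=0
edx=120+4=124
ecx=6+1=7
cmp ecx, 8  (cmp 7,8)
jne L1: taken
esi=2-7=-5
esi=M[124]=-3
eax=0&(-3)=0
edx=124+4=128
ecx=7+1=8
cmp ecx, 8  (cmp 8,8)
jne L1: not taken
mov [124], eax → M[124]=0
halt.

0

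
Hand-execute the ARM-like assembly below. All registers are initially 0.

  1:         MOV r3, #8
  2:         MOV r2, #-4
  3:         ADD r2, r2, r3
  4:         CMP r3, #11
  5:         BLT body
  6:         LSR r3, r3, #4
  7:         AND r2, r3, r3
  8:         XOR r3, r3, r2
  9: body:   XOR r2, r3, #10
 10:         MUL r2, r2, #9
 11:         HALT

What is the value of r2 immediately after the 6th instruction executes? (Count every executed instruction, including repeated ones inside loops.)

2

r3=8
r2=-4
r2=(-4)+8=4
CMP r3, #11  (cmp 8,11)
BLT body: taken
r2=8^10=2
After step 6: r2 = 2.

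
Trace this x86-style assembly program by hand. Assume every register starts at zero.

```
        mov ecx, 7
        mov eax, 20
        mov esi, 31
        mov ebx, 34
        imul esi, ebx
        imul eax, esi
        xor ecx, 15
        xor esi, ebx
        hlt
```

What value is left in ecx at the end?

8

mov ecx, 7 → ecx=7
mov eax, 20 → eax=20
mov esi, 31 → esi=31
mov ebx, 34 → ebx=34
imul esi, ebx → esi=31*34=1054
imul eax, esi → eax=20*1054=21080
xor ecx, 15 → ecx=7^15=8
xor esi, ebx → esi=1054^34=1084
halt.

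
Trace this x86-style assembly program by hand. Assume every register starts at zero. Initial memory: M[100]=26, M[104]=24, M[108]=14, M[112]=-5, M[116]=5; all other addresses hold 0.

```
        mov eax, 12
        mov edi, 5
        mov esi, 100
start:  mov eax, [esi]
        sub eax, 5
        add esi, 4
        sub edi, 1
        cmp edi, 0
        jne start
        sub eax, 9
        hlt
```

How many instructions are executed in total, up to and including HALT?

35

after mov eax, 12: eax=12
after mov edi, 5: edi=5
after mov esi, 100: esi=100
after mov eax, [esi]: eax=M[100]=26
after sub eax, 5: eax=26-5=21
after add esi, 4: esi=100+4=104
after sub edi, 1: edi=5-1=4
cmp edi, 0  (cmp 4,0)
jne start: taken
after mov eax, [esi]: eax=M[104]=24
after sub eax, 5: eax=24-5=19
after add esi, 4: esi=104+4=108
after sub edi, 1: edi=4-1=3
cmp edi, 0  (cmp 3,0)
jne start: taken
after mov eax, [esi]: eax=M[108]=14
after sub eax, 5: eax=14-5=9
after add esi, 4: esi=108+4=112
after sub edi, 1: edi=3-1=2
cmp edi, 0  (cmp 2,0)
jne start: taken
after mov eax, [esi]: eax=M[112]=-5
after sub eax, 5: eax=(-5)-5=-10
after add esi, 4: esi=112+4=116
after sub edi, 1: edi=2-1=1
cmp edi, 0  (cmp 1,0)
jne start: taken
after mov eax, [esi]: eax=M[116]=5
after sub eax, 5: eax=5-5=0
after add esi, 4: esi=116+4=120
after sub edi, 1: edi=1-1=0
cmp edi, 0  (cmp 0,0)
jne start: not taken
after sub eax, 9: eax=0-9=-9
halt.
Total executed instructions: 35.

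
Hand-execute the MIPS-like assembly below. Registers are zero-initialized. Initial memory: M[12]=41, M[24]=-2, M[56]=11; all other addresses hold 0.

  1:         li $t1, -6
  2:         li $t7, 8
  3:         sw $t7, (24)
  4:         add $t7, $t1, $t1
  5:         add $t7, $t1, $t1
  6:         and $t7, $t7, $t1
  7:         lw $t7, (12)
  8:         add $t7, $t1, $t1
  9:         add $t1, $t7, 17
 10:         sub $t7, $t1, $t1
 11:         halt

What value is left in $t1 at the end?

5

li $t1, -6 → $t1=-6
li $t7, 8 → $t7=8
sw $t7, (24) → M[24]=8
add $t7, $t1, $t1 → $t7=(-6)+(-6)=-12
add $t7, $t1, $t1 → $t7=(-6)+(-6)=-12
and $t7, $t7, $t1 → $t7=(-12)&(-6)=-16
lw $t7, (12) → $t7=M[12]=41
add $t7, $t1, $t1 → $t7=(-6)+(-6)=-12
add $t1, $t7, 17 → $t1=(-12)+17=5
sub $t7, $t1, $t1 → $t7=5-5=0
halt.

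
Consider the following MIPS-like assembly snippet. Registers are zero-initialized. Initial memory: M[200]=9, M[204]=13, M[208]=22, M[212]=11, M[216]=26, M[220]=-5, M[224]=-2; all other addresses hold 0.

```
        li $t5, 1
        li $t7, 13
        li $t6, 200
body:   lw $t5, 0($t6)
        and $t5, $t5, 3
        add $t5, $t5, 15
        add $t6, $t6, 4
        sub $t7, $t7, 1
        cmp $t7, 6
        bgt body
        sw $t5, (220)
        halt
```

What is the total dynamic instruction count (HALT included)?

li $t5, 1 → $t5=1
li $t7, 13 → $t7=13
li $t6, 200 → $t6=200
lw $t5, 0($t6) → $t5=M[200]=9
and $t5, $t5, 3 → $t5=9&3=1
add $t5, $t5, 15 → $t5=1+15=16
add $t6, $t6, 4 → $t6=200+4=204
sub $t7, $t7, 1 → $t7=13-1=12
cmp $t7, 6  (cmp 12,6)
bgt body: taken
lw $t5, 0($t6) → $t5=M[204]=13
and $t5, $t5, 3 → $t5=13&3=1
add $t5, $t5, 15 → $t5=1+15=16
add $t6, $t6, 4 → $t6=204+4=208
sub $t7, $t7, 1 → $t7=12-1=11
cmp $t7, 6  (cmp 11,6)
bgt body: taken
lw $t5, 0($t6) → $t5=M[208]=22
and $t5, $t5, 3 → $t5=22&3=2
add $t5, $t5, 15 → $t5=2+15=17
add $t6, $t6, 4 → $t6=208+4=212
sub $t7, $t7, 1 → $t7=11-1=10
cmp $t7, 6  (cmp 10,6)
bgt body: taken
lw $t5, 0($t6) → $t5=M[212]=11
and $t5, $t5, 3 → $t5=11&3=3
add $t5, $t5, 15 → $t5=3+15=18
add $t6, $t6, 4 → $t6=212+4=216
sub $t7, $t7, 1 → $t7=10-1=9
cmp $t7, 6  (cmp 9,6)
bgt body: taken
lw $t5, 0($t6) → $t5=M[216]=26
and $t5, $t5, 3 → $t5=26&3=2
add $t5, $t5, 15 → $t5=2+15=17
add $t6, $t6, 4 → $t6=216+4=220
sub $t7, $t7, 1 → $t7=9-1=8
cmp $t7, 6  (cmp 8,6)
bgt body: taken
lw $t5, 0($t6) → $t5=M[220]=-5
and $t5, $t5, 3 → $t5=(-5)&3=3
add $t5, $t5, 15 → $t5=3+15=18
add $t6, $t6, 4 → $t6=220+4=224
sub $t7, $t7, 1 → $t7=8-1=7
cmp $t7, 6  (cmp 7,6)
bgt body: taken
lw $t5, 0($t6) → $t5=M[224]=-2
and $t5, $t5, 3 → $t5=(-2)&3=2
add $t5, $t5, 15 → $t5=2+15=17
add $t6, $t6, 4 → $t6=224+4=228
sub $t7, $t7, 1 → $t7=7-1=6
cmp $t7, 6  (cmp 6,6)
bgt body: not taken
sw $t5, (220) → M[220]=17
halt.
Total executed instructions: 54.

54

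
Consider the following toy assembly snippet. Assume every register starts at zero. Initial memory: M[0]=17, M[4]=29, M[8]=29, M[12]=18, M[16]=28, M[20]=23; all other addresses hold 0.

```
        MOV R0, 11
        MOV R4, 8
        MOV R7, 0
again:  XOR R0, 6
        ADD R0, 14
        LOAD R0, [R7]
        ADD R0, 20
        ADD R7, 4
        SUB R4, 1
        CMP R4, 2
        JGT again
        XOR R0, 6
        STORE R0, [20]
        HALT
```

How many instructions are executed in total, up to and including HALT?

54

R0=11
R4=8
R7=0
R0=11^6=13
R0=13+14=27
R0=M[0]=17
R0=17+20=37
R7=0+4=4
R4=8-1=7
CMP R4, 2  (cmp 7,2)
JGT again: taken
R0=37^6=35
R0=35+14=49
R0=M[4]=29
R0=29+20=49
R7=4+4=8
R4=7-1=6
CMP R4, 2  (cmp 6,2)
JGT again: taken
R0=49^6=55
R0=55+14=69
R0=M[8]=29
R0=29+20=49
R7=8+4=12
R4=6-1=5
CMP R4, 2  (cmp 5,2)
JGT again: taken
R0=49^6=55
R0=55+14=69
R0=M[12]=18
R0=18+20=38
R7=12+4=16
R4=5-1=4
CMP R4, 2  (cmp 4,2)
JGT again: taken
R0=38^6=32
R0=32+14=46
R0=M[16]=28
R0=28+20=48
R7=16+4=20
R4=4-1=3
CMP R4, 2  (cmp 3,2)
JGT again: taken
R0=48^6=54
R0=54+14=68
R0=M[20]=23
R0=23+20=43
R7=20+4=24
R4=3-1=2
CMP R4, 2  (cmp 2,2)
JGT again: not taken
R0=43^6=45
STORE R0, [20] → M[20]=45
halt.
Total executed instructions: 54.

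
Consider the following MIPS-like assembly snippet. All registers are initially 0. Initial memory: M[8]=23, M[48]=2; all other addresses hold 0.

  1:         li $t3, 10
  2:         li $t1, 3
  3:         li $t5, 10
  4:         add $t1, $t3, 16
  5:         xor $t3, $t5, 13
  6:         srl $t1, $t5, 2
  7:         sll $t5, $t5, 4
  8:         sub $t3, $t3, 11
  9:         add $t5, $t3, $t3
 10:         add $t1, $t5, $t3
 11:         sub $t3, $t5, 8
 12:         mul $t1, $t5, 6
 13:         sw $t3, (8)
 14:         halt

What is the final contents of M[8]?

li $t3, 10 → $t3=10
li $t1, 3 → $t1=3
li $t5, 10 → $t5=10
add $t1, $t3, 16 → $t1=10+16=26
xor $t3, $t5, 13 → $t3=10^13=7
srl $t1, $t5, 2 → $t1=10>>2=2
sll $t5, $t5, 4 → $t5=10<<4=160
sub $t3, $t3, 11 → $t3=7-11=-4
add $t5, $t3, $t3 → $t5=(-4)+(-4)=-8
add $t1, $t5, $t3 → $t1=(-8)+(-4)=-12
sub $t3, $t5, 8 → $t3=(-8)-8=-16
mul $t1, $t5, 6 → $t1=(-8)*6=-48
sw $t3, (8) → M[8]=-16
halt.

-16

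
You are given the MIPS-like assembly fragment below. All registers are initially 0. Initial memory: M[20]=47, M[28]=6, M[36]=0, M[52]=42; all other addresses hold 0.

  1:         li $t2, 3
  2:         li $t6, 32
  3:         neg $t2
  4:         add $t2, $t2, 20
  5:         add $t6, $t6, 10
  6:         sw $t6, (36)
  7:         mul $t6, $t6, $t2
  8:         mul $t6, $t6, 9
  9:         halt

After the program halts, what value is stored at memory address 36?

42

after li $t2, 3: $t2=3
after li $t6, 32: $t6=32
after neg $t2: $t2=-(3)=-3
after add $t2, $t2, 20: $t2=(-3)+20=17
after add $t6, $t6, 10: $t6=32+10=42
sw $t6, (36) → M[36]=42
after mul $t6, $t6, $t2: $t6=42*17=714
after mul $t6, $t6, 9: $t6=714*9=6426
halt.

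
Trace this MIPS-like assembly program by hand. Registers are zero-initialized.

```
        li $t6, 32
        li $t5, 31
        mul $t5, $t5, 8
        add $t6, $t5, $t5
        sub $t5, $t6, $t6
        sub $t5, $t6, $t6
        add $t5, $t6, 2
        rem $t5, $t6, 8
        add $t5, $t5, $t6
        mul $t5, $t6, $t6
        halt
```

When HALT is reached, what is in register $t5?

after li $t6, 32: $t6=32
after li $t5, 31: $t5=31
after mul $t5, $t5, 8: $t5=31*8=248
after add $t6, $t5, $t5: $t6=248+248=496
after sub $t5, $t6, $t6: $t5=496-496=0
after sub $t5, $t6, $t6: $t5=496-496=0
after add $t5, $t6, 2: $t5=496+2=498
after rem $t5, $t6, 8: $t5=496%8=0
after add $t5, $t5, $t6: $t5=0+496=496
after mul $t5, $t6, $t6: $t5=496*496=246016
halt.

246016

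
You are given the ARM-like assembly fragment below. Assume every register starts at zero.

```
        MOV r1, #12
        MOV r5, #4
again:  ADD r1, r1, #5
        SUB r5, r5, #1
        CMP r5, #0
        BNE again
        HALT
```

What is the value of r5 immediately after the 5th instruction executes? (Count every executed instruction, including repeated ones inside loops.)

3

MOV r1, #12 → r1=12
MOV r5, #4 → r5=4
ADD r1, r1, #5 → r1=12+5=17
SUB r5, r5, #1 → r5=4-1=3
CMP r5, #0  (cmp 3,0)
After step 5: r5 = 3.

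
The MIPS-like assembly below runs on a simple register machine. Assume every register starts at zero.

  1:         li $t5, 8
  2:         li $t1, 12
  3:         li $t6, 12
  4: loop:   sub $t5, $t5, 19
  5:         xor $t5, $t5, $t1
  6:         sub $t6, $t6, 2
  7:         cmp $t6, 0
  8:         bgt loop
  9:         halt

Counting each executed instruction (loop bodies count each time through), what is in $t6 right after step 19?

6

after li $t5, 8: $t5=8
after li $t1, 12: $t1=12
after li $t6, 12: $t6=12
after sub $t5, $t5, 19: $t5=8-19=-11
after xor $t5, $t5, $t1: $t5=(-11)^12=-7
after sub $t6, $t6, 2: $t6=12-2=10
cmp $t6, 0  (cmp 10,0)
bgt loop: taken
after sub $t5, $t5, 19: $t5=(-7)-19=-26
after xor $t5, $t5, $t1: $t5=(-26)^12=-22
after sub $t6, $t6, 2: $t6=10-2=8
cmp $t6, 0  (cmp 8,0)
bgt loop: taken
after sub $t5, $t5, 19: $t5=(-22)-19=-41
after xor $t5, $t5, $t1: $t5=(-41)^12=-37
after sub $t6, $t6, 2: $t6=8-2=6
cmp $t6, 0  (cmp 6,0)
bgt loop: taken
after sub $t5, $t5, 19: $t5=(-37)-19=-56
After step 19: $t6 = 6.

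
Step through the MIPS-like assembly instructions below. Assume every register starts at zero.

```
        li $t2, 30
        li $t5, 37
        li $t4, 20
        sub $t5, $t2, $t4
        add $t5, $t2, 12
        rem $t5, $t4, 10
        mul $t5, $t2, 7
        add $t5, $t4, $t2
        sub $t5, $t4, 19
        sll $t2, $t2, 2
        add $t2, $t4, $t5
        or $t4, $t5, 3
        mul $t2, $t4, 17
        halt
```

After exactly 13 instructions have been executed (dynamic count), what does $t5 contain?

1

after li $t2, 30: $t2=30
after li $t5, 37: $t5=37
after li $t4, 20: $t4=20
after sub $t5, $t2, $t4: $t5=30-20=10
after add $t5, $t2, 12: $t5=30+12=42
after rem $t5, $t4, 10: $t5=20%10=0
after mul $t5, $t2, 7: $t5=30*7=210
after add $t5, $t4, $t2: $t5=20+30=50
after sub $t5, $t4, 19: $t5=20-19=1
after sll $t2, $t2, 2: $t2=30<<2=120
after add $t2, $t4, $t5: $t2=20+1=21
after or $t4, $t5, 3: $t4=1|3=3
after mul $t2, $t4, 17: $t2=3*17=51
After step 13: $t5 = 1.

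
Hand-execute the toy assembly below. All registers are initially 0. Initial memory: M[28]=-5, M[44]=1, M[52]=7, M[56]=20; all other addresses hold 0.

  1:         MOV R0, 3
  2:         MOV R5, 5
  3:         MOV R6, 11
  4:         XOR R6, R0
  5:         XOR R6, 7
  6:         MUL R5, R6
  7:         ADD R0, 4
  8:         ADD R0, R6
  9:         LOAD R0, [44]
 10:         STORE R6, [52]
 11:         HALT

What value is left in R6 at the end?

15

after MOV R0, 3: R0=3
after MOV R5, 5: R5=5
after MOV R6, 11: R6=11
after XOR R6, R0: R6=11^3=8
after XOR R6, 7: R6=8^7=15
after MUL R5, R6: R5=5*15=75
after ADD R0, 4: R0=3+4=7
after ADD R0, R6: R0=7+15=22
after LOAD R0, [44]: R0=M[44]=1
STORE R6, [52] → M[52]=15
halt.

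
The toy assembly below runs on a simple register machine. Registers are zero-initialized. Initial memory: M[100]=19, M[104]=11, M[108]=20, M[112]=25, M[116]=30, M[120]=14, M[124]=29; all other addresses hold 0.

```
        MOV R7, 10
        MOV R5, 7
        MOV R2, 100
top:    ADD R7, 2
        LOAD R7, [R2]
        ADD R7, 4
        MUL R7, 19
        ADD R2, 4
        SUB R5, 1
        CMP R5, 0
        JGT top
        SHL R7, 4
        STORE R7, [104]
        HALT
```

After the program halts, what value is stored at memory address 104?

after MOV R7, 10: R7=10
after MOV R5, 7: R5=7
after MOV R2, 100: R2=100
after ADD R7, 2: R7=10+2=12
after LOAD R7, [R2]: R7=M[100]=19
after ADD R7, 4: R7=19+4=23
after MUL R7, 19: R7=23*19=437
after ADD R2, 4: R2=100+4=104
after SUB R5, 1: R5=7-1=6
CMP R5, 0  (cmp 6,0)
JGT top: taken
after ADD R7, 2: R7=437+2=439
after LOAD R7, [R2]: R7=M[104]=11
after ADD R7, 4: R7=11+4=15
after MUL R7, 19: R7=15*19=285
after ADD R2, 4: R2=104+4=108
after SUB R5, 1: R5=6-1=5
CMP R5, 0  (cmp 5,0)
JGT top: taken
after ADD R7, 2: R7=285+2=287
after LOAD R7, [R2]: R7=M[108]=20
after ADD R7, 4: R7=20+4=24
after MUL R7, 19: R7=24*19=456
after ADD R2, 4: R2=108+4=112
after SUB R5, 1: R5=5-1=4
CMP R5, 0  (cmp 4,0)
JGT top: taken
after ADD R7, 2: R7=456+2=458
after LOAD R7, [R2]: R7=M[112]=25
after ADD R7, 4: R7=25+4=29
after MUL R7, 19: R7=29*19=551
after ADD R2, 4: R2=112+4=116
after SUB R5, 1: R5=4-1=3
CMP R5, 0  (cmp 3,0)
JGT top: taken
after ADD R7, 2: R7=551+2=553
after LOAD R7, [R2]: R7=M[116]=30
after ADD R7, 4: R7=30+4=34
after MUL R7, 19: R7=34*19=646
after ADD R2, 4: R2=116+4=120
after SUB R5, 1: R5=3-1=2
CMP R5, 0  (cmp 2,0)
JGT top: taken
after ADD R7, 2: R7=646+2=648
after LOAD R7, [R2]: R7=M[120]=14
after ADD R7, 4: R7=14+4=18
after MUL R7, 19: R7=18*19=342
after ADD R2, 4: R2=120+4=124
after SUB R5, 1: R5=2-1=1
CMP R5, 0  (cmp 1,0)
JGT top: taken
after ADD R7, 2: R7=342+2=344
after LOAD R7, [R2]: R7=M[124]=29
after ADD R7, 4: R7=29+4=33
after MUL R7, 19: R7=33*19=627
after ADD R2, 4: R2=124+4=128
after SUB R5, 1: R5=1-1=0
CMP R5, 0  (cmp 0,0)
JGT top: not taken
after SHL R7, 4: R7=627<<4=10032
STORE R7, [104] → M[104]=10032
halt.

10032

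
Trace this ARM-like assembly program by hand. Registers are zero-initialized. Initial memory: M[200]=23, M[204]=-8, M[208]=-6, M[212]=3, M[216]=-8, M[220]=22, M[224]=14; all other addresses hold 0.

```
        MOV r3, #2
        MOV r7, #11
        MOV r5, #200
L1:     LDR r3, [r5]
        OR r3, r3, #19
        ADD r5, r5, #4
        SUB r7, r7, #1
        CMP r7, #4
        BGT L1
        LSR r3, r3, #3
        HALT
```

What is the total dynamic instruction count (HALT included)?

MOV r3, #2 → r3=2
MOV r7, #11 → r7=11
MOV r5, #200 → r5=200
LDR r3, [r5] → r3=M[200]=23
OR r3, r3, #19 → r3=23|19=23
ADD r5, r5, #4 → r5=200+4=204
SUB r7, r7, #1 → r7=11-1=10
CMP r7, #4  (cmp 10,4)
BGT L1: taken
LDR r3, [r5] → r3=M[204]=-8
OR r3, r3, #19 → r3=(-8)|19=-5
ADD r5, r5, #4 → r5=204+4=208
SUB r7, r7, #1 → r7=10-1=9
CMP r7, #4  (cmp 9,4)
BGT L1: taken
LDR r3, [r5] → r3=M[208]=-6
OR r3, r3, #19 → r3=(-6)|19=-5
ADD r5, r5, #4 → r5=208+4=212
SUB r7, r7, #1 → r7=9-1=8
CMP r7, #4  (cmp 8,4)
BGT L1: taken
LDR r3, [r5] → r3=M[212]=3
OR r3, r3, #19 → r3=3|19=19
ADD r5, r5, #4 → r5=212+4=216
SUB r7, r7, #1 → r7=8-1=7
CMP r7, #4  (cmp 7,4)
BGT L1: taken
LDR r3, [r5] → r3=M[216]=-8
OR r3, r3, #19 → r3=(-8)|19=-5
ADD r5, r5, #4 → r5=216+4=220
SUB r7, r7, #1 → r7=7-1=6
CMP r7, #4  (cmp 6,4)
BGT L1: taken
LDR r3, [r5] → r3=M[220]=22
OR r3, r3, #19 → r3=22|19=23
ADD r5, r5, #4 → r5=220+4=224
SUB r7, r7, #1 → r7=6-1=5
CMP r7, #4  (cmp 5,4)
BGT L1: taken
LDR r3, [r5] → r3=M[224]=14
OR r3, r3, #19 → r3=14|19=31
ADD r5, r5, #4 → r5=224+4=228
SUB r7, r7, #1 → r7=5-1=4
CMP r7, #4  (cmp 4,4)
BGT L1: not taken
LSR r3, r3, #3 → r3=31>>3=3
halt.
Total executed instructions: 47.

47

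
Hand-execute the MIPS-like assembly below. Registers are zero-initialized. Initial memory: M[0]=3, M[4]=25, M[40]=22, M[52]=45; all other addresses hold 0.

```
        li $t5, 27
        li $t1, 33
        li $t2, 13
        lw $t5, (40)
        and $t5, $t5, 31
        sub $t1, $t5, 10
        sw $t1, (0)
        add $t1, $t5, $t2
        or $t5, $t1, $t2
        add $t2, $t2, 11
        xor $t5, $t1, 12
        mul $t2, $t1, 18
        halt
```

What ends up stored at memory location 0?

12

li $t5, 27 → $t5=27
li $t1, 33 → $t1=33
li $t2, 13 → $t2=13
lw $t5, (40) → $t5=M[40]=22
and $t5, $t5, 31 → $t5=22&31=22
sub $t1, $t5, 10 → $t1=22-10=12
sw $t1, (0) → M[0]=12
add $t1, $t5, $t2 → $t1=22+13=35
or $t5, $t1, $t2 → $t5=35|13=47
add $t2, $t2, 11 → $t2=13+11=24
xor $t5, $t1, 12 → $t5=35^12=47
mul $t2, $t1, 18 → $t2=35*18=630
halt.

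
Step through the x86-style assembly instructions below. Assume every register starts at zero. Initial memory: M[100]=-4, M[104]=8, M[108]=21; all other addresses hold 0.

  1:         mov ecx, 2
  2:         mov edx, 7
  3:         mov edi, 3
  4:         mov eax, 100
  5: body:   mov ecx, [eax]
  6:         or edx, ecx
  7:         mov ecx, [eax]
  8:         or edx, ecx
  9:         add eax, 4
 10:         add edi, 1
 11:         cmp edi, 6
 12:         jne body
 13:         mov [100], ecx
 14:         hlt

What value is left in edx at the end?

ecx=2
edx=7
edi=3
eax=100
ecx=M[100]=-4
edx=7|(-4)=-1
ecx=M[100]=-4
edx=(-1)|(-4)=-1
eax=100+4=104
edi=3+1=4
cmp edi, 6  (cmp 4,6)
jne body: taken
ecx=M[104]=8
edx=(-1)|8=-1
ecx=M[104]=8
edx=(-1)|8=-1
eax=104+4=108
edi=4+1=5
cmp edi, 6  (cmp 5,6)
jne body: taken
ecx=M[108]=21
edx=(-1)|21=-1
ecx=M[108]=21
edx=(-1)|21=-1
eax=108+4=112
edi=5+1=6
cmp edi, 6  (cmp 6,6)
jne body: not taken
mov [100], ecx → M[100]=21
halt.

-1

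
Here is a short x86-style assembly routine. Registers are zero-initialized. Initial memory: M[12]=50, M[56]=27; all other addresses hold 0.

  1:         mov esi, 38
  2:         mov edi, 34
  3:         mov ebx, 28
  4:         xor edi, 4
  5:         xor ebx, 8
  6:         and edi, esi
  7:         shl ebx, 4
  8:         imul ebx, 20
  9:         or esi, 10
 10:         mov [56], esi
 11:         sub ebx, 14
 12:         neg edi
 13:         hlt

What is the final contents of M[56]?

46

after mov esi, 38: esi=38
after mov edi, 34: edi=34
after mov ebx, 28: ebx=28
after xor edi, 4: edi=34^4=38
after xor ebx, 8: ebx=28^8=20
after and edi, esi: edi=38&38=38
after shl ebx, 4: ebx=20<<4=320
after imul ebx, 20: ebx=320*20=6400
after or esi, 10: esi=38|10=46
mov [56], esi → M[56]=46
after sub ebx, 14: ebx=6400-14=6386
after neg edi: edi=-(38)=-38
halt.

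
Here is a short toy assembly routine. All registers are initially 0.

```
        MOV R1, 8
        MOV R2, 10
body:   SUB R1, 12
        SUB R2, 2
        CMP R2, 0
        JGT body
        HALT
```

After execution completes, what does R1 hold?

-52

after MOV R1, 8: R1=8
after MOV R2, 10: R2=10
after SUB R1, 12: R1=8-12=-4
after SUB R2, 2: R2=10-2=8
CMP R2, 0  (cmp 8,0)
JGT body: taken
after SUB R1, 12: R1=(-4)-12=-16
after SUB R2, 2: R2=8-2=6
CMP R2, 0  (cmp 6,0)
JGT body: taken
after SUB R1, 12: R1=(-16)-12=-28
after SUB R2, 2: R2=6-2=4
CMP R2, 0  (cmp 4,0)
JGT body: taken
after SUB R1, 12: R1=(-28)-12=-40
after SUB R2, 2: R2=4-2=2
CMP R2, 0  (cmp 2,0)
JGT body: taken
after SUB R1, 12: R1=(-40)-12=-52
after SUB R2, 2: R2=2-2=0
CMP R2, 0  (cmp 0,0)
JGT body: not taken
halt.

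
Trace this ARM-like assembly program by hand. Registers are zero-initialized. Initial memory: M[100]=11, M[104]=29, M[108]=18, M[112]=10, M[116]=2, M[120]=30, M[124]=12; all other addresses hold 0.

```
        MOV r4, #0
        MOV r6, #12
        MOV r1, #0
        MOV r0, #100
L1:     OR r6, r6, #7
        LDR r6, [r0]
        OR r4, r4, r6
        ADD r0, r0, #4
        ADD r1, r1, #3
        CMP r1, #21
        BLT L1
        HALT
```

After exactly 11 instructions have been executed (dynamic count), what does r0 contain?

after MOV r4, #0: r4=0
after MOV r6, #12: r6=12
after MOV r1, #0: r1=0
after MOV r0, #100: r0=100
after OR r6, r6, #7: r6=12|7=15
after LDR r6, [r0]: r6=M[100]=11
after OR r4, r4, r6: r4=0|11=11
after ADD r0, r0, #4: r0=100+4=104
after ADD r1, r1, #3: r1=0+3=3
CMP r1, #21  (cmp 3,21)
BLT L1: taken
After step 11: r0 = 104.

104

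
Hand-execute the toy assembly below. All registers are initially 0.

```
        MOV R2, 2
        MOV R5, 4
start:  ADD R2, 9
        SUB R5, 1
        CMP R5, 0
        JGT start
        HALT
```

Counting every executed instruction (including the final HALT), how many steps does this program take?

19

R2=2
R5=4
R2=2+9=11
R5=4-1=3
CMP R5, 0  (cmp 3,0)
JGT start: taken
R2=11+9=20
R5=3-1=2
CMP R5, 0  (cmp 2,0)
JGT start: taken
R2=20+9=29
R5=2-1=1
CMP R5, 0  (cmp 1,0)
JGT start: taken
R2=29+9=38
R5=1-1=0
CMP R5, 0  (cmp 0,0)
JGT start: not taken
halt.
Total executed instructions: 19.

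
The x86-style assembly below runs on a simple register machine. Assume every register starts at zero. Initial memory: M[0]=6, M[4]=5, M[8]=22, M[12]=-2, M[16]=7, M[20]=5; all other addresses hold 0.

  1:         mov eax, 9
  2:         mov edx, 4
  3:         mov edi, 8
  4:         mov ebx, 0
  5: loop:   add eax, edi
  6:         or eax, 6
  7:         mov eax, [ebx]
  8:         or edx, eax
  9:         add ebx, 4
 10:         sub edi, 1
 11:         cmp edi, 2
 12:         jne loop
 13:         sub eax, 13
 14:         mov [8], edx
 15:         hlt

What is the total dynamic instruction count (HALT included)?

after mov eax, 9: eax=9
after mov edx, 4: edx=4
after mov edi, 8: edi=8
after mov ebx, 0: ebx=0
after add eax, edi: eax=9+8=17
after or eax, 6: eax=17|6=23
after mov eax, [ebx]: eax=M[0]=6
after or edx, eax: edx=4|6=6
after add ebx, 4: ebx=0+4=4
after sub edi, 1: edi=8-1=7
cmp edi, 2  (cmp 7,2)
jne loop: taken
after add eax, edi: eax=6+7=13
after or eax, 6: eax=13|6=15
after mov eax, [ebx]: eax=M[4]=5
after or edx, eax: edx=6|5=7
after add ebx, 4: ebx=4+4=8
after sub edi, 1: edi=7-1=6
cmp edi, 2  (cmp 6,2)
jne loop: taken
after add eax, edi: eax=5+6=11
after or eax, 6: eax=11|6=15
after mov eax, [ebx]: eax=M[8]=22
after or edx, eax: edx=7|22=23
after add ebx, 4: ebx=8+4=12
after sub edi, 1: edi=6-1=5
cmp edi, 2  (cmp 5,2)
jne loop: taken
after add eax, edi: eax=22+5=27
after or eax, 6: eax=27|6=31
after mov eax, [ebx]: eax=M[12]=-2
after or edx, eax: edx=23|(-2)=-1
after add ebx, 4: ebx=12+4=16
after sub edi, 1: edi=5-1=4
cmp edi, 2  (cmp 4,2)
jne loop: taken
after add eax, edi: eax=(-2)+4=2
after or eax, 6: eax=2|6=6
after mov eax, [ebx]: eax=M[16]=7
after or edx, eax: edx=(-1)|7=-1
after add ebx, 4: ebx=16+4=20
after sub edi, 1: edi=4-1=3
cmp edi, 2  (cmp 3,2)
jne loop: taken
after add eax, edi: eax=7+3=10
after or eax, 6: eax=10|6=14
after mov eax, [ebx]: eax=M[20]=5
after or edx, eax: edx=(-1)|5=-1
after add ebx, 4: ebx=20+4=24
after sub edi, 1: edi=3-1=2
cmp edi, 2  (cmp 2,2)
jne loop: not taken
after sub eax, 13: eax=5-13=-8
mov [8], edx → M[8]=-1
halt.
Total executed instructions: 55.

55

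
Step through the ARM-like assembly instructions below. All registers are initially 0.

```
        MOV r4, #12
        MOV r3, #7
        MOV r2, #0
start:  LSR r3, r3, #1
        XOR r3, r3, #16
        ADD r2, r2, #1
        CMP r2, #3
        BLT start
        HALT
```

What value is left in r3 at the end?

28

MOV r4, #12 → r4=12
MOV r3, #7 → r3=7
MOV r2, #0 → r2=0
LSR r3, r3, #1 → r3=7>>1=3
XOR r3, r3, #16 → r3=3^16=19
ADD r2, r2, #1 → r2=0+1=1
CMP r2, #3  (cmp 1,3)
BLT start: taken
LSR r3, r3, #1 → r3=19>>1=9
XOR r3, r3, #16 → r3=9^16=25
ADD r2, r2, #1 → r2=1+1=2
CMP r2, #3  (cmp 2,3)
BLT start: taken
LSR r3, r3, #1 → r3=25>>1=12
XOR r3, r3, #16 → r3=12^16=28
ADD r2, r2, #1 → r2=2+1=3
CMP r2, #3  (cmp 3,3)
BLT start: not taken
halt.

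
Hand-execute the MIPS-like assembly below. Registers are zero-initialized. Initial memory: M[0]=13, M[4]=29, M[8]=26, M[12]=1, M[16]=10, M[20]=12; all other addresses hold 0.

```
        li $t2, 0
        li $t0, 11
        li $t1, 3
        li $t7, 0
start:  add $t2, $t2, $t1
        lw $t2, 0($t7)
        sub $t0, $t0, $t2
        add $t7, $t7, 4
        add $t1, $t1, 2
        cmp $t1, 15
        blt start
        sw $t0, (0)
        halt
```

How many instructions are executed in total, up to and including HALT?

li $t2, 0 → $t2=0
li $t0, 11 → $t0=11
li $t1, 3 → $t1=3
li $t7, 0 → $t7=0
add $t2, $t2, $t1 → $t2=0+3=3
lw $t2, 0($t7) → $t2=M[0]=13
sub $t0, $t0, $t2 → $t0=11-13=-2
add $t7, $t7, 4 → $t7=0+4=4
add $t1, $t1, 2 → $t1=3+2=5
cmp $t1, 15  (cmp 5,15)
blt start: taken
add $t2, $t2, $t1 → $t2=13+5=18
lw $t2, 0($t7) → $t2=M[4]=29
sub $t0, $t0, $t2 → $t0=(-2)-29=-31
add $t7, $t7, 4 → $t7=4+4=8
add $t1, $t1, 2 → $t1=5+2=7
cmp $t1, 15  (cmp 7,15)
blt start: taken
add $t2, $t2, $t1 → $t2=29+7=36
lw $t2, 0($t7) → $t2=M[8]=26
sub $t0, $t0, $t2 → $t0=(-31)-26=-57
add $t7, $t7, 4 → $t7=8+4=12
add $t1, $t1, 2 → $t1=7+2=9
cmp $t1, 15  (cmp 9,15)
blt start: taken
add $t2, $t2, $t1 → $t2=26+9=35
lw $t2, 0($t7) → $t2=M[12]=1
sub $t0, $t0, $t2 → $t0=(-57)-1=-58
add $t7, $t7, 4 → $t7=12+4=16
add $t1, $t1, 2 → $t1=9+2=11
cmp $t1, 15  (cmp 11,15)
blt start: taken
add $t2, $t2, $t1 → $t2=1+11=12
lw $t2, 0($t7) → $t2=M[16]=10
sub $t0, $t0, $t2 → $t0=(-58)-10=-68
add $t7, $t7, 4 → $t7=16+4=20
add $t1, $t1, 2 → $t1=11+2=13
cmp $t1, 15  (cmp 13,15)
blt start: taken
add $t2, $t2, $t1 → $t2=10+13=23
lw $t2, 0($t7) → $t2=M[20]=12
sub $t0, $t0, $t2 → $t0=(-68)-12=-80
add $t7, $t7, 4 → $t7=20+4=24
add $t1, $t1, 2 → $t1=13+2=15
cmp $t1, 15  (cmp 15,15)
blt start: not taken
sw $t0, (0) → M[0]=-80
halt.
Total executed instructions: 48.

48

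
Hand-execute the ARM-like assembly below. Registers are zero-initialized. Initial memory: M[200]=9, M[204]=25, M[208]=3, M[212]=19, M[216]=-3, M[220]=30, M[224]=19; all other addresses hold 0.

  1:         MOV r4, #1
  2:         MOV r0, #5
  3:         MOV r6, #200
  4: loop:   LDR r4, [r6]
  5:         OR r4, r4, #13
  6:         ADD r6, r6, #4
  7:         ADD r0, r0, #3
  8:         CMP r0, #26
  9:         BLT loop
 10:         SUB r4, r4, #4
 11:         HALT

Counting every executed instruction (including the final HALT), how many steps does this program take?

47

r4=1
r0=5
r6=200
r4=M[200]=9
r4=9|13=13
r6=200+4=204
r0=5+3=8
CMP r0, #26  (cmp 8,26)
BLT loop: taken
r4=M[204]=25
r4=25|13=29
r6=204+4=208
r0=8+3=11
CMP r0, #26  (cmp 11,26)
BLT loop: taken
r4=M[208]=3
r4=3|13=15
r6=208+4=212
r0=11+3=14
CMP r0, #26  (cmp 14,26)
BLT loop: taken
r4=M[212]=19
r4=19|13=31
r6=212+4=216
r0=14+3=17
CMP r0, #26  (cmp 17,26)
BLT loop: taken
r4=M[216]=-3
r4=(-3)|13=-3
r6=216+4=220
r0=17+3=20
CMP r0, #26  (cmp 20,26)
BLT loop: taken
r4=M[220]=30
r4=30|13=31
r6=220+4=224
r0=20+3=23
CMP r0, #26  (cmp 23,26)
BLT loop: taken
r4=M[224]=19
r4=19|13=31
r6=224+4=228
r0=23+3=26
CMP r0, #26  (cmp 26,26)
BLT loop: not taken
r4=31-4=27
halt.
Total executed instructions: 47.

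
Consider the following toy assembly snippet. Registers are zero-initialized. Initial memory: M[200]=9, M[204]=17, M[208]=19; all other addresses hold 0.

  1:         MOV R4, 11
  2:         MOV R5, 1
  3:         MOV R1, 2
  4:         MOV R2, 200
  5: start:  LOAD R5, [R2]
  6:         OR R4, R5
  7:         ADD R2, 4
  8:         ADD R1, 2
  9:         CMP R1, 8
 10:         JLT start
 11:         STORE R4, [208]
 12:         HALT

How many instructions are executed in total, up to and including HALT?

MOV R4, 11 → R4=11
MOV R5, 1 → R5=1
MOV R1, 2 → R1=2
MOV R2, 200 → R2=200
LOAD R5, [R2] → R5=M[200]=9
OR R4, R5 → R4=11|9=11
ADD R2, 4 → R2=200+4=204
ADD R1, 2 → R1=2+2=4
CMP R1, 8  (cmp 4,8)
JLT start: taken
LOAD R5, [R2] → R5=M[204]=17
OR R4, R5 → R4=11|17=27
ADD R2, 4 → R2=204+4=208
ADD R1, 2 → R1=4+2=6
CMP R1, 8  (cmp 6,8)
JLT start: taken
LOAD R5, [R2] → R5=M[208]=19
OR R4, R5 → R4=27|19=27
ADD R2, 4 → R2=208+4=212
ADD R1, 2 → R1=6+2=8
CMP R1, 8  (cmp 8,8)
JLT start: not taken
STORE R4, [208] → M[208]=27
halt.
Total executed instructions: 24.

24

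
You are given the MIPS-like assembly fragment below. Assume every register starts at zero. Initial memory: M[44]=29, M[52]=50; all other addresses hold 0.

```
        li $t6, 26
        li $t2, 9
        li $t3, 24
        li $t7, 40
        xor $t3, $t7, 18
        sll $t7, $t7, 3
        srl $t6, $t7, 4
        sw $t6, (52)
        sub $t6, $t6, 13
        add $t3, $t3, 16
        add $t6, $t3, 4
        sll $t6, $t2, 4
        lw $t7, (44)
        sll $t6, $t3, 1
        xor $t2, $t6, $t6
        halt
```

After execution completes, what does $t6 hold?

148

after li $t6, 26: $t6=26
after li $t2, 9: $t2=9
after li $t3, 24: $t3=24
after li $t7, 40: $t7=40
after xor $t3, $t7, 18: $t3=40^18=58
after sll $t7, $t7, 3: $t7=40<<3=320
after srl $t6, $t7, 4: $t6=320>>4=20
sw $t6, (52) → M[52]=20
after sub $t6, $t6, 13: $t6=20-13=7
after add $t3, $t3, 16: $t3=58+16=74
after add $t6, $t3, 4: $t6=74+4=78
after sll $t6, $t2, 4: $t6=9<<4=144
after lw $t7, (44): $t7=M[44]=29
after sll $t6, $t3, 1: $t6=74<<1=148
after xor $t2, $t6, $t6: $t2=148^148=0
halt.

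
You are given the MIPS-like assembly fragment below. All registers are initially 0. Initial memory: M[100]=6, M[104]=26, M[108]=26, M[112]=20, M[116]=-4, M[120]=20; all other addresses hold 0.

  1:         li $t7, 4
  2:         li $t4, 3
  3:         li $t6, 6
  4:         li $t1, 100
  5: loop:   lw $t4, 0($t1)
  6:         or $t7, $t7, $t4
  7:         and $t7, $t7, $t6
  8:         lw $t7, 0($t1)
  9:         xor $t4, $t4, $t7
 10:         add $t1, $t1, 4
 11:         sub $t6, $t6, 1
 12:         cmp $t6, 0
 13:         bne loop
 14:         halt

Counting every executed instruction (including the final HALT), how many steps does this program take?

after li $t7, 4: $t7=4
after li $t4, 3: $t4=3
after li $t6, 6: $t6=6
after li $t1, 100: $t1=100
after lw $t4, 0($t1): $t4=M[100]=6
after or $t7, $t7, $t4: $t7=4|6=6
after and $t7, $t7, $t6: $t7=6&6=6
after lw $t7, 0($t1): $t7=M[100]=6
after xor $t4, $t4, $t7: $t4=6^6=0
after add $t1, $t1, 4: $t1=100+4=104
after sub $t6, $t6, 1: $t6=6-1=5
cmp $t6, 0  (cmp 5,0)
bne loop: taken
after lw $t4, 0($t1): $t4=M[104]=26
after or $t7, $t7, $t4: $t7=6|26=30
after and $t7, $t7, $t6: $t7=30&5=4
after lw $t7, 0($t1): $t7=M[104]=26
after xor $t4, $t4, $t7: $t4=26^26=0
after add $t1, $t1, 4: $t1=104+4=108
after sub $t6, $t6, 1: $t6=5-1=4
cmp $t6, 0  (cmp 4,0)
bne loop: taken
after lw $t4, 0($t1): $t4=M[108]=26
after or $t7, $t7, $t4: $t7=26|26=26
after and $t7, $t7, $t6: $t7=26&4=0
after lw $t7, 0($t1): $t7=M[108]=26
after xor $t4, $t4, $t7: $t4=26^26=0
after add $t1, $t1, 4: $t1=108+4=112
after sub $t6, $t6, 1: $t6=4-1=3
cmp $t6, 0  (cmp 3,0)
bne loop: taken
after lw $t4, 0($t1): $t4=M[112]=20
after or $t7, $t7, $t4: $t7=26|20=30
after and $t7, $t7, $t6: $t7=30&3=2
after lw $t7, 0($t1): $t7=M[112]=20
after xor $t4, $t4, $t7: $t4=20^20=0
after add $t1, $t1, 4: $t1=112+4=116
after sub $t6, $t6, 1: $t6=3-1=2
cmp $t6, 0  (cmp 2,0)
bne loop: taken
after lw $t4, 0($t1): $t4=M[116]=-4
after or $t7, $t7, $t4: $t7=20|(-4)=-4
after and $t7, $t7, $t6: $t7=(-4)&2=0
after lw $t7, 0($t1): $t7=M[116]=-4
after xor $t4, $t4, $t7: $t4=(-4)^(-4)=0
after add $t1, $t1, 4: $t1=116+4=120
after sub $t6, $t6, 1: $t6=2-1=1
cmp $t6, 0  (cmp 1,0)
bne loop: taken
after lw $t4, 0($t1): $t4=M[120]=20
after or $t7, $t7, $t4: $t7=(-4)|20=-4
after and $t7, $t7, $t6: $t7=(-4)&1=0
after lw $t7, 0($t1): $t7=M[120]=20
after xor $t4, $t4, $t7: $t4=20^20=0
after add $t1, $t1, 4: $t1=120+4=124
after sub $t6, $t6, 1: $t6=1-1=0
cmp $t6, 0  (cmp 0,0)
bne loop: not taken
halt.
Total executed instructions: 59.

59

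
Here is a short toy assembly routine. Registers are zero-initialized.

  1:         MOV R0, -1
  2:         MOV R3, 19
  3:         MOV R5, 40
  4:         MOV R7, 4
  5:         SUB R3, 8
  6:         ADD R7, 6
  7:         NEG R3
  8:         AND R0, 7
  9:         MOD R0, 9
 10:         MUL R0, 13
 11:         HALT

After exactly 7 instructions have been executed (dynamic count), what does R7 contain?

after MOV R0, -1: R0=-1
after MOV R3, 19: R3=19
after MOV R5, 40: R5=40
after MOV R7, 4: R7=4
after SUB R3, 8: R3=19-8=11
after ADD R7, 6: R7=4+6=10
after NEG R3: R3=-(11)=-11
After step 7: R7 = 10.

10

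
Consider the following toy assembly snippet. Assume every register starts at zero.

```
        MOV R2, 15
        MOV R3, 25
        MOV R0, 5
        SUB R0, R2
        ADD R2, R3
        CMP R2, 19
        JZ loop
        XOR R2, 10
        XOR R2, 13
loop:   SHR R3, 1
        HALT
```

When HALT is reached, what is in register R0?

-10

MOV R2, 15 → R2=15
MOV R3, 25 → R3=25
MOV R0, 5 → R0=5
SUB R0, R2 → R0=5-15=-10
ADD R2, R3 → R2=15+25=40
CMP R2, 19  (cmp 40,19)
JZ loop: not taken
XOR R2, 10 → R2=40^10=34
XOR R2, 13 → R2=34^13=47
SHR R3, 1 → R3=25>>1=12
halt.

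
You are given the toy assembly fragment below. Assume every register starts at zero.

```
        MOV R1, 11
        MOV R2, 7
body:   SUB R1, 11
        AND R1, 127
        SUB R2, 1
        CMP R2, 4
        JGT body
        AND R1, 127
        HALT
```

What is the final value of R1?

MOV R1, 11 → R1=11
MOV R2, 7 → R2=7
SUB R1, 11 → R1=11-11=0
AND R1, 127 → R1=0&127=0
SUB R2, 1 → R2=7-1=6
CMP R2, 4  (cmp 6,4)
JGT body: taken
SUB R1, 11 → R1=0-11=-11
AND R1, 127 → R1=(-11)&127=117
SUB R2, 1 → R2=6-1=5
CMP R2, 4  (cmp 5,4)
JGT body: taken
SUB R1, 11 → R1=117-11=106
AND R1, 127 → R1=106&127=106
SUB R2, 1 → R2=5-1=4
CMP R2, 4  (cmp 4,4)
JGT body: not taken
AND R1, 127 → R1=106&127=106
halt.

106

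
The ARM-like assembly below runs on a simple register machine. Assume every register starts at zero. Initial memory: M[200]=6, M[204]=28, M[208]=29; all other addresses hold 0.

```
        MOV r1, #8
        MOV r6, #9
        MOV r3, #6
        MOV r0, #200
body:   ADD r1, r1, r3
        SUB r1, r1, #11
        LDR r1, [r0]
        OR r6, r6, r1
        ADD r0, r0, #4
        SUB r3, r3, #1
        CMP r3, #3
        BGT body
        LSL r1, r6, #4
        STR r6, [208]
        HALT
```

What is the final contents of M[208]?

after MOV r1, #8: r1=8
after MOV r6, #9: r6=9
after MOV r3, #6: r3=6
after MOV r0, #200: r0=200
after ADD r1, r1, r3: r1=8+6=14
after SUB r1, r1, #11: r1=14-11=3
after LDR r1, [r0]: r1=M[200]=6
after OR r6, r6, r1: r6=9|6=15
after ADD r0, r0, #4: r0=200+4=204
after SUB r3, r3, #1: r3=6-1=5
CMP r3, #3  (cmp 5,3)
BGT body: taken
after ADD r1, r1, r3: r1=6+5=11
after SUB r1, r1, #11: r1=11-11=0
after LDR r1, [r0]: r1=M[204]=28
after OR r6, r6, r1: r6=15|28=31
after ADD r0, r0, #4: r0=204+4=208
after SUB r3, r3, #1: r3=5-1=4
CMP r3, #3  (cmp 4,3)
BGT body: taken
after ADD r1, r1, r3: r1=28+4=32
after SUB r1, r1, #11: r1=32-11=21
after LDR r1, [r0]: r1=M[208]=29
after OR r6, r6, r1: r6=31|29=31
after ADD r0, r0, #4: r0=208+4=212
after SUB r3, r3, #1: r3=4-1=3
CMP r3, #3  (cmp 3,3)
BGT body: not taken
after LSL r1, r6, #4: r1=31<<4=496
STR r6, [208] → M[208]=31
halt.

31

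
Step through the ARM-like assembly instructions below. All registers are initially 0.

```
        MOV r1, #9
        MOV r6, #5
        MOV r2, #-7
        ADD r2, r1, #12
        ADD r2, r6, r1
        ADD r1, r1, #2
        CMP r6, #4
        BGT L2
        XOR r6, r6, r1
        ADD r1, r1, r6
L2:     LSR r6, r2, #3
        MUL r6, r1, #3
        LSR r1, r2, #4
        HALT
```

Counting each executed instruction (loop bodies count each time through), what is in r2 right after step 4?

MOV r1, #9 → r1=9
MOV r6, #5 → r6=5
MOV r2, #-7 → r2=-7
ADD r2, r1, #12 → r2=9+12=21
After step 4: r2 = 21.

21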